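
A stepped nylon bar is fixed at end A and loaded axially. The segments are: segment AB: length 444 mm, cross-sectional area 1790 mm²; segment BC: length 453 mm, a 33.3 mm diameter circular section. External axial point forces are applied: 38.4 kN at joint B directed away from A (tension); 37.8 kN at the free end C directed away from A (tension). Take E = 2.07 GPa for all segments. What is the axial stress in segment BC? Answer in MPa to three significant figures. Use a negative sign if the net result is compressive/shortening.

43.4 MPa

Internal axial forces (sectioning from the free end, tension +): N_BC = 37.8 kN, N_AB = 76.2 kN.
A_BC = 870.9 mm².
σ_BC = N_BC/A_BC = 37800/870.9 = 43.4 MPa.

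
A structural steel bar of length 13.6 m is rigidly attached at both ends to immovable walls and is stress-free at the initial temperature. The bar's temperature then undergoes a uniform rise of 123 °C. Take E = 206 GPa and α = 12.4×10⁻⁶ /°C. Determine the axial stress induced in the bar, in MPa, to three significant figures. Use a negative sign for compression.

-314 MPa

Free thermal expansion αLΔT = 12.4e-6 · 13600 · 123 = 20.74 mm.
The walls impose strain ε = −(20.74)/13600 = -1.5252e-03; σ = Eε = 206000 · -1.5252e-03 = -314.2 MPa.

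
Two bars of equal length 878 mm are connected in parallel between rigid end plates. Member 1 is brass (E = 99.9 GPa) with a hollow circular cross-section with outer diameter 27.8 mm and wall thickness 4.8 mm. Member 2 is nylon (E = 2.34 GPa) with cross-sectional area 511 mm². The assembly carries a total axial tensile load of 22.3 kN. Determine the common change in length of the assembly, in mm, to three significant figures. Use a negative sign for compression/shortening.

0.546 mm

A_1 = 346.8 mm².
Equal strain + equilibrium ⇒ each member carries load in proportion to AE: A₁E₁ = 34650000 N, A₂E₂ = 1196000 N, ΣAE = 35840000 N.
δ = PL/ΣAE = 22300·878/35840000 = 0.5462 mm.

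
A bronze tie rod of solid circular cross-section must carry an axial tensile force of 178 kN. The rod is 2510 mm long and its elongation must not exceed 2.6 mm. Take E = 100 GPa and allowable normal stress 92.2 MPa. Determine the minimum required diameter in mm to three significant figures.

Required area A ≥ P/σ_allow = 178000/92.2 = 1931 mm².
For a solid circular section, d ≥ √(4A/π) = 49.58 mm.
Elongation limit: A ≥ PL/(Eδ_allow) = 178000·2510/(100000·2.6) = 1718 mm² ⇒ d ≥ 46.78 mm.
The stress limit governs.

49.6 mm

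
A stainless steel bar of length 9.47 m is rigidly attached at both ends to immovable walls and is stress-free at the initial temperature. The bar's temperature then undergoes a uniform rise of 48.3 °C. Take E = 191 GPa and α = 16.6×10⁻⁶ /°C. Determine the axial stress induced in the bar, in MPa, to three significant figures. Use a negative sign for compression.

-153 MPa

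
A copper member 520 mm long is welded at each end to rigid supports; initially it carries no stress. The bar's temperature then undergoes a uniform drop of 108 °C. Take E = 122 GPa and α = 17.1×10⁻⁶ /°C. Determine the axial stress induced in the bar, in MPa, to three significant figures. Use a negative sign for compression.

225 MPa

Free thermal expansion αLΔT = 17.1e-6 · 520 · -108 = -0.9603 mm.
The walls impose strain ε = −(-0.9603)/520 = 1.8468e-03; σ = Eε = 122000 · 1.8468e-03 = 225.3 MPa.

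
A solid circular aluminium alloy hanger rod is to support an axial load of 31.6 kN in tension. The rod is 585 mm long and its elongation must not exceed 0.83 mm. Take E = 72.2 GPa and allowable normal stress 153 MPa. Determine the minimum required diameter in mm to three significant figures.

Required area A ≥ P/σ_allow = 31600/153 = 206.5 mm².
For a solid circular section, d ≥ √(4A/π) = 16.22 mm.
Elongation limit: A ≥ PL/(Eδ_allow) = 31600·585/(72200·0.83) = 308.5 mm² ⇒ d ≥ 19.82 mm.
The elongation limit governs.

19.8 mm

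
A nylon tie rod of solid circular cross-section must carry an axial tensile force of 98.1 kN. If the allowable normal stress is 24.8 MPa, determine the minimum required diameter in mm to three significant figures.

71.0 mm

Required area A ≥ P/σ_allow = 98100/24.8 = 3956 mm².
For a solid circular section, d ≥ √(4A/π) = 70.97 mm.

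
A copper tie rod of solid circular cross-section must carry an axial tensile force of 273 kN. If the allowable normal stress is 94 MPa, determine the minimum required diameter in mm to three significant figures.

60.8 mm

Required area A ≥ P/σ_allow = 273000/94 = 2904 mm².
For a solid circular section, d ≥ √(4A/π) = 60.81 mm.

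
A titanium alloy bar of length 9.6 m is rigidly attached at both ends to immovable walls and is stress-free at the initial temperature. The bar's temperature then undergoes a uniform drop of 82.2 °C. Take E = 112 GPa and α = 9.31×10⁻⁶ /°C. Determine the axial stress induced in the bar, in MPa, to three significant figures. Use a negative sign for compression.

Free thermal expansion αLΔT = 9.31e-6 · 9600 · -82.2 = -7.347 mm.
The walls impose strain ε = −(-7.347)/9600 = 7.6528e-04; σ = Eε = 112000 · 7.6528e-04 = 85.71 MPa.

85.7 MPa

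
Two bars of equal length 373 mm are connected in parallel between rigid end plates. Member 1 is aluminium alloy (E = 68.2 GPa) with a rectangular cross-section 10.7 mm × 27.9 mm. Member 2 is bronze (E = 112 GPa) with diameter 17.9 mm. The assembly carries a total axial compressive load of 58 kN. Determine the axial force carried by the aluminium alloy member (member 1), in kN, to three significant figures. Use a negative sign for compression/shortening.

A_1 = 298.5 mm².
A_2 = 251.6 mm².
Equal strain + equilibrium ⇒ each member carries load in proportion to AE: A₁E₁ = 20360000 N, A₂E₂ = 28180000 N, ΣAE = 48540000 N.
F₁ = P·A₁E₁/ΣAE = -58000·20360000/48540000 = -24330 N.

-24.3 kN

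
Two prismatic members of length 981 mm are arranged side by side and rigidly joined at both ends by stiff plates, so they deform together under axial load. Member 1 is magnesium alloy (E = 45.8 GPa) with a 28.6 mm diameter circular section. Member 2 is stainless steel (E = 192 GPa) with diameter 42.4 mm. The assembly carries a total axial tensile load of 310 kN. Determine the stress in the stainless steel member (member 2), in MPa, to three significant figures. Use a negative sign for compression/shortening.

A_1 = 642.4 mm².
A_2 = 1412 mm².
Equal strain + equilibrium ⇒ each member carries load in proportion to AE: A₁E₁ = 29420000 N, A₂E₂ = 271100000 N, ΣAE = 300500000 N.
σ₂ = P·E₂/ΣAE = 310000·192000/300500000 = 198.1 MPa.

198 MPa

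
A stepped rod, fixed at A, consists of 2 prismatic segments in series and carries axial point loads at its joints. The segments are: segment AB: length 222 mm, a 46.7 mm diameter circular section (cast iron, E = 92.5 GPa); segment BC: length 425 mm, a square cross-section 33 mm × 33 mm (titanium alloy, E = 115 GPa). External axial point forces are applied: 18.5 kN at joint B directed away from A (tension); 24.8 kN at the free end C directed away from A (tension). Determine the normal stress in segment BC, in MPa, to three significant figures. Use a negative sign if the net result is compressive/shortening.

Internal axial forces (sectioning from the free end, tension +): N_BC = 24.8 kN, N_AB = 43.3 kN.
A_BC = 1089 mm².
σ_BC = N_BC/A_BC = 24800/1089 = 22.77 MPa.

22.8 MPa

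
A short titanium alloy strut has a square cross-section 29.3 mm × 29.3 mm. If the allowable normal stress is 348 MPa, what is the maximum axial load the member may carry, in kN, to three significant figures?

299 kN

A = 858.5 mm².
P_max = σ_allow · A = 348 · 858.5 = 298800 N = 298.8 kN.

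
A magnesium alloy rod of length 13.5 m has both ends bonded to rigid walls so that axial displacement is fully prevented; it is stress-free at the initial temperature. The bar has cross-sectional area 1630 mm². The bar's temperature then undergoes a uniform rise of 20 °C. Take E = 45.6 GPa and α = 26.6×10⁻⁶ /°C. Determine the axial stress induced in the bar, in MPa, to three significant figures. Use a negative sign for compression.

Free thermal expansion αLΔT = 26.6e-6 · 13500 · 20 = 7.182 mm.
The walls impose strain ε = −(7.182)/13500 = -5.3200e-04; σ = Eε = 45600 · -5.3200e-04 = -24.26 MPa.

-24.3 MPa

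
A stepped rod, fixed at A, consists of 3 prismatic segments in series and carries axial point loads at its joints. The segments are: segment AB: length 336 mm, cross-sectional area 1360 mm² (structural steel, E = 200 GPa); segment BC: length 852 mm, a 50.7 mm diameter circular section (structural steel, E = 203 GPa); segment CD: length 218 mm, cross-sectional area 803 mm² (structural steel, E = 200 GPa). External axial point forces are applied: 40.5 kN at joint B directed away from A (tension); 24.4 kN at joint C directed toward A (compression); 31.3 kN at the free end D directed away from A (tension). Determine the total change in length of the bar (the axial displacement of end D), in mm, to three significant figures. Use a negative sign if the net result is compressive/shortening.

Internal axial forces (sectioning from the free end, tension +): N_CD = 31.3 kN, N_BC = 6.9 kN, N_AB = 47.4 kN.
A_BC = 2019 mm².
δ_AB = 47400·336/(1360·200000) = 0.05855 mm
δ_BC = 6900·852/(2019·203000) = 0.01434 mm
δ_CD = 31300·218/(803·200000) = 0.04249 mm
δ = Σδ_i = 0.1154 mm.

0.115 mm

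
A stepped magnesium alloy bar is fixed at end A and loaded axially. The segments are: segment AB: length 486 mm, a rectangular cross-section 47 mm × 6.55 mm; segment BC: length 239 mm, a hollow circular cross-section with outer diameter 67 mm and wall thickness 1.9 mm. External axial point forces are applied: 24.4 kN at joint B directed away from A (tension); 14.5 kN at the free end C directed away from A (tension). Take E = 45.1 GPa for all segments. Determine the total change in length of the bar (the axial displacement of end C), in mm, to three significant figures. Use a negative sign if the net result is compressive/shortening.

1.56 mm

Internal axial forces (sectioning from the free end, tension +): N_BC = 14.5 kN, N_AB = 38.9 kN.
A_AB = 307.8 mm².
A_BC = 388.6 mm².
δ_AB = 38900·486/(307.8·45100) = 1.362 mm
δ_BC = 14500·239/(388.6·45100) = 0.1977 mm
δ = Σδ_i = 1.559 mm.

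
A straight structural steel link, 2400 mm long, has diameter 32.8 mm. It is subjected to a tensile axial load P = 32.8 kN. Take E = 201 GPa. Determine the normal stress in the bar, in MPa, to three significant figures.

38.8 MPa

A = 845 mm².
σ = N/A = 32800/845 = 38.82 MPa.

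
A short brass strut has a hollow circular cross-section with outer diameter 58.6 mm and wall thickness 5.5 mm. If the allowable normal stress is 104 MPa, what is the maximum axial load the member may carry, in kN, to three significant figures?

95.4 kN

A = 917.5 mm².
P_max = σ_allow · A = 104 · 917.5 = 95420 N = 95.42 kN.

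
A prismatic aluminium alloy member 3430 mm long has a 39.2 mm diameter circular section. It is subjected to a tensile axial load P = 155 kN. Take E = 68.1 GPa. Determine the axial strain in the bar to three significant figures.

0.00189

A = 1207 mm².
σ = N/A = 128.4 MPa; ε = σ/E = 128.4/68100 = 1.886e-03.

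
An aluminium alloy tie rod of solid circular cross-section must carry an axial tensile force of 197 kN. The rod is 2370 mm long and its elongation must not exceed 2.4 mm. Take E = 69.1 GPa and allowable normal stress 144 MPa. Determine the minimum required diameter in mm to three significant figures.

59.9 mm

Required area A ≥ P/σ_allow = 197000/144 = 1368 mm².
For a solid circular section, d ≥ √(4A/π) = 41.74 mm.
Elongation limit: A ≥ PL/(Eδ_allow) = 197000·2370/(69100·2.4) = 2815 mm² ⇒ d ≥ 59.87 mm.
The elongation limit governs.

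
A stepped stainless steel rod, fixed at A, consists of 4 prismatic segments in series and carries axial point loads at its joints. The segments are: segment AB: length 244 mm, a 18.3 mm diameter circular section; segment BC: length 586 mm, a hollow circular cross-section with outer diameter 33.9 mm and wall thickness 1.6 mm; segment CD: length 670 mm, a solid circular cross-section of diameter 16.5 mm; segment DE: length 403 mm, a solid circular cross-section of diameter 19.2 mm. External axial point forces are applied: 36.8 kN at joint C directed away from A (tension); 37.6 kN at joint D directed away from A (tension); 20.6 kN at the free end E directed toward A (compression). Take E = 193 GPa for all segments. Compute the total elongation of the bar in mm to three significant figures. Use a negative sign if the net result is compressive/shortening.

1.39 mm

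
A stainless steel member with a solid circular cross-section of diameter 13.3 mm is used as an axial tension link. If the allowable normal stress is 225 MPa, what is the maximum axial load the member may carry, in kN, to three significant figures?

31.3 kN

A = 138.9 mm².
P_max = σ_allow · A = 225 · 138.9 = 31260 N = 31.26 kN.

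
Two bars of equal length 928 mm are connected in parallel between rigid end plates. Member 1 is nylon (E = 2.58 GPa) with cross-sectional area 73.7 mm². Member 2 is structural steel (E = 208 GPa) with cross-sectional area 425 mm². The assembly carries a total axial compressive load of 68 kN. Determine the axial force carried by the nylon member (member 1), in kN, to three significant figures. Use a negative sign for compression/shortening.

-0.146 kN

Equal strain + equilibrium ⇒ each member carries load in proportion to AE: A₁E₁ = 190100 N, A₂E₂ = 88400000 N, ΣAE = 88590000 N.
F₁ = P·A₁E₁/ΣAE = -68000·190100/88590000 = -146 N.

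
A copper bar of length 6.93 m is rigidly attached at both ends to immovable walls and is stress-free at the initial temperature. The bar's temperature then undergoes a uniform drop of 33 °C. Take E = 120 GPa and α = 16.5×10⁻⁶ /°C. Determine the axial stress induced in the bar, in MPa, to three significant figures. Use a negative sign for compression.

65.3 MPa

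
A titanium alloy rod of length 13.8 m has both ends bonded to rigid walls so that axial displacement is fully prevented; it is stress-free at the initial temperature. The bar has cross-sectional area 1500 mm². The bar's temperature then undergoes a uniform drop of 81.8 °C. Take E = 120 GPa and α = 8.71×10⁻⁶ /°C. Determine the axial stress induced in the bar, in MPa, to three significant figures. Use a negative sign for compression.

85.5 MPa

Free thermal expansion αLΔT = 8.71e-6 · 13800 · -81.8 = -9.832 mm.
The walls impose strain ε = −(-9.832)/13800 = 7.1248e-04; σ = Eε = 120000 · 7.1248e-04 = 85.5 MPa.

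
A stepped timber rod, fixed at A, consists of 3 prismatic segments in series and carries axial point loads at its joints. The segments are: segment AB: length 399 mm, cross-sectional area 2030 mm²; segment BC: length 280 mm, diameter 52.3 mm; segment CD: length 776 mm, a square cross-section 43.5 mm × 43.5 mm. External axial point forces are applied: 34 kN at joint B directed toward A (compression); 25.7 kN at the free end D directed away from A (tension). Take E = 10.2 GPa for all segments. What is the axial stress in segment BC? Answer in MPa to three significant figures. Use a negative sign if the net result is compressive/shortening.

12.0 MPa

Internal axial forces (sectioning from the free end, tension +): N_CD = 25.7 kN, N_BC = 25.7 kN, N_AB = -8.3 kN.
A_BC = 2148 mm².
σ_BC = N_BC/A_BC = 25700/2148 = 11.96 MPa.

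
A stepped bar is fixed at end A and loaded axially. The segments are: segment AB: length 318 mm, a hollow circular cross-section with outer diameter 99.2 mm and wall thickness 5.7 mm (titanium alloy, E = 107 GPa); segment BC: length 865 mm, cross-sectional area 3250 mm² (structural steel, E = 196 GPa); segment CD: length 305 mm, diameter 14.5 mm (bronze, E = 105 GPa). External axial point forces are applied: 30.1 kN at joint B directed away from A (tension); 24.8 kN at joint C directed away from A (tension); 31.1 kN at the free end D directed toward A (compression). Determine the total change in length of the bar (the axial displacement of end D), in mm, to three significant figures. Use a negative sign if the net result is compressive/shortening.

Internal axial forces (sectioning from the free end, tension +): N_CD = -31.1 kN, N_BC = -6.3 kN, N_AB = 23.8 kN.
A_AB = 1674 mm².
A_CD = 165.1 mm².
δ_AB = 23800·318/(1674·107000) = 0.04225 mm
δ_BC = -6300·865/(3250·196000) = -0.008555 mm
δ_CD = -31100·305/(165.1·105000) = -0.5471 mm
δ = Σδ_i = -0.5134 mm.

-0.513 mm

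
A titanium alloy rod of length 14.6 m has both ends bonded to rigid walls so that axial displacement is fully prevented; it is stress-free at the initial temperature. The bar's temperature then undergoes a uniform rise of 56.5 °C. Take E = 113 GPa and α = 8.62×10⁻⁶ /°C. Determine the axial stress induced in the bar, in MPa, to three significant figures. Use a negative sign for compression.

-55.0 MPa

Free thermal expansion αLΔT = 8.62e-6 · 14600 · 56.5 = 7.111 mm.
The walls impose strain ε = −(7.111)/14600 = -4.8703e-04; σ = Eε = 113000 · -4.8703e-04 = -55.03 MPa.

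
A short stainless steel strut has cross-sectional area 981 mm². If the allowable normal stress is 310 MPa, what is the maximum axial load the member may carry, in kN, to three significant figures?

304 kN

P_max = σ_allow · A = 310 · 981 = 304100 N = 304.1 kN.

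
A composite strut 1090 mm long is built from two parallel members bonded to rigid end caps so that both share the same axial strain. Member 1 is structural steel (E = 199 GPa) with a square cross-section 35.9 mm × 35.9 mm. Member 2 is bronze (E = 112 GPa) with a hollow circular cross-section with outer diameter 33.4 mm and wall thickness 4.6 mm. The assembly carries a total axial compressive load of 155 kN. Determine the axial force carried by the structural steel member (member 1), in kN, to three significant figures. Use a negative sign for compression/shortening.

A_1 = 1289 mm².
A_2 = 416.2 mm².
Equal strain + equilibrium ⇒ each member carries load in proportion to AE: A₁E₁ = 256500000 N, A₂E₂ = 46610000 N, ΣAE = 303100000 N.
F₁ = P·A₁E₁/ΣAE = -155000·256500000/303100000 = -131200 N.

-131 kN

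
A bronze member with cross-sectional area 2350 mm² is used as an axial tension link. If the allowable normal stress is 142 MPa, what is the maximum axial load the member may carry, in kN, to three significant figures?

P_max = σ_allow · A = 142 · 2350 = 333700 N = 333.7 kN.

334 kN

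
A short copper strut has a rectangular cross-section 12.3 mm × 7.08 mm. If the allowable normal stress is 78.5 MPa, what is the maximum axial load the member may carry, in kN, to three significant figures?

6.84 kN

A = 87.08 mm².
P_max = σ_allow · A = 78.5 · 87.08 = 6836 N = 6.836 kN.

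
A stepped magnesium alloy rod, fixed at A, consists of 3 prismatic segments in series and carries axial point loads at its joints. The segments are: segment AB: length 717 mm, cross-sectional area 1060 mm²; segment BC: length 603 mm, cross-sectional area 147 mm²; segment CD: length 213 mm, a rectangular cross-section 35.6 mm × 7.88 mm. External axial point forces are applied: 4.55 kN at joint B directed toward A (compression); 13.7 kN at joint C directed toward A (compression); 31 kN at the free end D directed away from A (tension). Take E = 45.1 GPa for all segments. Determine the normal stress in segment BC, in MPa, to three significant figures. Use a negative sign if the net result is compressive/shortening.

118 MPa

Internal axial forces (sectioning from the free end, tension +): N_CD = 31 kN, N_BC = 17.3 kN, N_AB = 12.75 kN.
σ_BC = N_BC/A_BC = 17300/147 = 117.7 MPa.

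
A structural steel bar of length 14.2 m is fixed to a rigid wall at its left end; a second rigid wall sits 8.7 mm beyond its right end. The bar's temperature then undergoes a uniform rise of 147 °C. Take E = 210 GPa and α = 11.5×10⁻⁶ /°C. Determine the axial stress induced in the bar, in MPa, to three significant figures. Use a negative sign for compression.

-226 MPa

Free thermal expansion αLΔT = 11.5e-6 · 14200 · 147 = 24.01 mm.
The walls engage after the gap closes; constrained expansion = 24.01 − 8.7 = 15.31 mm.
The walls impose strain ε = −(15.31)/14200 = -1.0778e-03; σ = Eε = 210000 · -1.0778e-03 = -226.3 MPa.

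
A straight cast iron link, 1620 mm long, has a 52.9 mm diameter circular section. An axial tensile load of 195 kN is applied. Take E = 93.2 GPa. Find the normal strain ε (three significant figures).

9.52e-04

A = 2198 mm².
σ = N/A = 88.72 MPa; ε = σ/E = 88.72/93200 = 9.520e-04.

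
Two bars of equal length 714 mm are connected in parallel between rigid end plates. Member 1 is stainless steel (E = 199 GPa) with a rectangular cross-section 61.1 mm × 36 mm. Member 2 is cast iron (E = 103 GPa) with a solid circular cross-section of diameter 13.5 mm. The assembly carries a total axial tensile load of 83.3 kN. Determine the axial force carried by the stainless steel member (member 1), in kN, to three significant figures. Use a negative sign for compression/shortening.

80.6 kN

A_1 = 2200 mm².
A_2 = 143.1 mm².
Equal strain + equilibrium ⇒ each member carries load in proportion to AE: A₁E₁ = 437700000 N, A₂E₂ = 14740000 N, ΣAE = 452500000 N.
F₁ = P·A₁E₁/ΣAE = 83300·437700000/452500000 = 80590 N.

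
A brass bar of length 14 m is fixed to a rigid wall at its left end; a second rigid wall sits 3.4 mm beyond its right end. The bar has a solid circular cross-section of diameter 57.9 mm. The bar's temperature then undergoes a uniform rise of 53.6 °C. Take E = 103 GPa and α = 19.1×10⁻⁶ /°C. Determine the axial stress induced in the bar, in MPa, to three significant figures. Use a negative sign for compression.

-80.4 MPa

Free thermal expansion αLΔT = 19.1e-6 · 14000 · 53.6 = 14.33 mm.
The walls engage after the gap closes; constrained expansion = 14.33 − 3.4 = 10.93 mm.
The walls impose strain ε = −(10.93)/14000 = -7.8090e-04; σ = Eε = 103000 · -7.8090e-04 = -80.43 MPa.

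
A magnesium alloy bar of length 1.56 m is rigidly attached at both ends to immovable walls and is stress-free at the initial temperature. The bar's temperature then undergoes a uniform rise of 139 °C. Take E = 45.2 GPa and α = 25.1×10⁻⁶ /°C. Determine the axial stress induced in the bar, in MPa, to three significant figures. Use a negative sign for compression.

-158 MPa

Free thermal expansion αLΔT = 25.1e-6 · 1560 · 139 = 5.443 mm.
The walls impose strain ε = −(5.443)/1560 = -3.4889e-03; σ = Eε = 45200 · -3.4889e-03 = -157.7 MPa.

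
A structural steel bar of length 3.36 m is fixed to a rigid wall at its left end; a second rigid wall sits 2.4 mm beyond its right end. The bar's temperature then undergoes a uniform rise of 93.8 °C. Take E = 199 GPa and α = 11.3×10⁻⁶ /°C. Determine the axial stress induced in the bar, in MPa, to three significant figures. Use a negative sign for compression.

Free thermal expansion αLΔT = 11.3e-6 · 3360 · 93.8 = 3.561 mm.
The walls engage after the gap closes; constrained expansion = 3.561 − 2.4 = 1.161 mm.
The walls impose strain ε = −(1.161)/3360 = -3.4565e-04; σ = Eε = 199000 · -3.4565e-04 = -68.79 MPa.

-68.8 MPa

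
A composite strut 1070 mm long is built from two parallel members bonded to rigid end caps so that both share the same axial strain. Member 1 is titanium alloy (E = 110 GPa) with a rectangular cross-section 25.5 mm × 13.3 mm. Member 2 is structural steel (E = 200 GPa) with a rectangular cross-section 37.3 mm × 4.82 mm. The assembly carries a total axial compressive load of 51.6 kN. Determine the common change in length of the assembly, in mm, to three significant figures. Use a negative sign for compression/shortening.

-0.754 mm

A_1 = 339.2 mm².
A_2 = 179.8 mm².
Equal strain + equilibrium ⇒ each member carries load in proportion to AE: A₁E₁ = 37310000 N, A₂E₂ = 35960000 N, ΣAE = 73260000 N.
δ = PL/ΣAE = -51600·1070/73260000 = -0.7536 mm.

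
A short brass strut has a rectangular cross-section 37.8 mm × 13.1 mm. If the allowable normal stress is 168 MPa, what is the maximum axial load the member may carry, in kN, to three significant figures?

83.2 kN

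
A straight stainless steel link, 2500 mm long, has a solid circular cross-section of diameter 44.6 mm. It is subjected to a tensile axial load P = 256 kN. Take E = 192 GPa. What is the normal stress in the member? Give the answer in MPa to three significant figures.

A = 1562 mm².
σ = N/A = 256000/1562 = 163.9 MPa.

164 MPa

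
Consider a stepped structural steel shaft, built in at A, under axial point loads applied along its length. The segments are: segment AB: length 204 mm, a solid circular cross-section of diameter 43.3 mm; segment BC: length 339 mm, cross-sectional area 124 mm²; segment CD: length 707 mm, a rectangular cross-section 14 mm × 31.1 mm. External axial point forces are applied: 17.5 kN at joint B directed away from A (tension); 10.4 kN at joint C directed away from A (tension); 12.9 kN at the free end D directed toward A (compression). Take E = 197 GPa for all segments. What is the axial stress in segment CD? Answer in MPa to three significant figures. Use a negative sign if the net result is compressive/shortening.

-29.6 MPa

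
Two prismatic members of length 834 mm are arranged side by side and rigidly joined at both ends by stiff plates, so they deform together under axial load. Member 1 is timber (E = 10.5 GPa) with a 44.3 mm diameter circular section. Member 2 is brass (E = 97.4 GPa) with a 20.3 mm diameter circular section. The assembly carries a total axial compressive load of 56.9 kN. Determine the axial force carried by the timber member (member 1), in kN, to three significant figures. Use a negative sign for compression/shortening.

-19.3 kN

A_1 = 1541 mm².
A_2 = 323.7 mm².
Equal strain + equilibrium ⇒ each member carries load in proportion to AE: A₁E₁ = 16180000 N, A₂E₂ = 31520000 N, ΣAE = 47710000 N.
F₁ = P·A₁E₁/ΣAE = -56900·16180000/47710000 = -19300 N.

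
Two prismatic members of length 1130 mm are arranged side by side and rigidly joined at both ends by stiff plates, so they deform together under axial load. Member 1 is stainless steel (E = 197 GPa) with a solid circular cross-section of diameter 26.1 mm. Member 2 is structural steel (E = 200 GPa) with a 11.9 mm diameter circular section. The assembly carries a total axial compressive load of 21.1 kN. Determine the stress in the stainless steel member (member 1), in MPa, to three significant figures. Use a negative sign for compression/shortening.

-32.6 MPa

A_1 = 535 mm².
A_2 = 111.2 mm².
Equal strain + equilibrium ⇒ each member carries load in proportion to AE: A₁E₁ = 105400000 N, A₂E₂ = 22240000 N, ΣAE = 127600000 N.
σ₁ = P·E₁/ΣAE = -21100·197000/127600000 = -32.56 MPa.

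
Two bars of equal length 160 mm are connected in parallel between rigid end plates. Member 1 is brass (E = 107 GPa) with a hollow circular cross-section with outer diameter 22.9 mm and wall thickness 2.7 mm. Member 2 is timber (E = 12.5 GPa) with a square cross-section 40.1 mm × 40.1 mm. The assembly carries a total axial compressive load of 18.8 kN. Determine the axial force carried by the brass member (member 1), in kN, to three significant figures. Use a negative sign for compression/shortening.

-8.97 kN

A_1 = 171.3 mm².
A_2 = 1608 mm².
Equal strain + equilibrium ⇒ each member carries load in proportion to AE: A₁E₁ = 18330000 N, A₂E₂ = 20100000 N, ΣAE = 38430000 N.
F₁ = P·A₁E₁/ΣAE = -18800·18330000/38430000 = -8968 N.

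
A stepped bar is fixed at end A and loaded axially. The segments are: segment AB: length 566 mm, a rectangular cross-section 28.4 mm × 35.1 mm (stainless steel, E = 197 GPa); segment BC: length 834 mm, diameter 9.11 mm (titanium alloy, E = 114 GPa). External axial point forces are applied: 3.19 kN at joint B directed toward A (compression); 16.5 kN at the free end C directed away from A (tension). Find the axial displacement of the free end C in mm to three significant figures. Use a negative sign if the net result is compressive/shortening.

Internal axial forces (sectioning from the free end, tension +): N_BC = 16.5 kN, N_AB = 13.31 kN.
A_AB = 996.8 mm².
A_BC = 65.18 mm².
δ_AB = 13310·566/(996.8·197000) = 0.03836 mm
δ_BC = 16500·834/(65.18·114000) = 1.852 mm
δ = Σδ_i = 1.89 mm.

1.89 mm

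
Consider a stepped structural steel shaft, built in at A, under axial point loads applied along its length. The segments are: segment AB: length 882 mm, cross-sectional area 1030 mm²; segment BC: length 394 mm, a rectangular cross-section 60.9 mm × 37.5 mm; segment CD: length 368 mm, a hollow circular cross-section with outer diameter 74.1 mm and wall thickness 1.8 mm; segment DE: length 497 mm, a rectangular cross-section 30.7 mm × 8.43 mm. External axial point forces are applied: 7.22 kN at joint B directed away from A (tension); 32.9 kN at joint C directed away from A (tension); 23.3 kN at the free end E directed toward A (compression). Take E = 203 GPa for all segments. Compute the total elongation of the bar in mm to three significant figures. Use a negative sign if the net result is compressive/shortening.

Internal axial forces (sectioning from the free end, tension +): N_DE = -23.3 kN, N_CD = -23.3 kN, N_BC = 9.6 kN, N_AB = 16.82 kN.
A_BC = 2284 mm².
A_CD = 408.8 mm².
A_DE = 258.8 mm².
δ_AB = 16820·882/(1030·203000) = 0.07095 mm
δ_BC = 9600·394/(2284·203000) = 0.008159 mm
δ_CD = -23300·368/(408.8·203000) = -0.1033 mm
δ_DE = -23300·497/(258.8·203000) = -0.2204 mm
δ = Σδ_i = -0.2446 mm.

-0.245 mm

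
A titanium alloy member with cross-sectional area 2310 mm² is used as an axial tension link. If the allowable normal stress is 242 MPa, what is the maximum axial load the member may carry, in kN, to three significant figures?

559 kN

P_max = σ_allow · A = 242 · 2310 = 559000 N = 559 kN.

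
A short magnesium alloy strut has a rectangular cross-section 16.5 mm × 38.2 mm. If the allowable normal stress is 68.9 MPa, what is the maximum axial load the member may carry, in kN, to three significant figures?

43.4 kN

A = 630.3 mm².
P_max = σ_allow · A = 68.9 · 630.3 = 43430 N = 43.43 kN.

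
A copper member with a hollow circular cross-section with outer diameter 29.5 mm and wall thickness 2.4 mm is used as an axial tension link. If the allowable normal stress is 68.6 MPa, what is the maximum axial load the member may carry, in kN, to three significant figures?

A = 204.3 mm².
P_max = σ_allow · A = 68.6 · 204.3 = 14020 N = 14.02 kN.

14.0 kN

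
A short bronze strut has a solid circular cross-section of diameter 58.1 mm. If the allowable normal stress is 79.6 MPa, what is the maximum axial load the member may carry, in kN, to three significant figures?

A = 2651 mm².
P_max = σ_allow · A = 79.6 · 2651 = 211000 N = 211 kN.

211 kN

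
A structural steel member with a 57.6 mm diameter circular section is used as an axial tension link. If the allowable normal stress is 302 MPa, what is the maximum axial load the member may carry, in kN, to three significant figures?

787 kN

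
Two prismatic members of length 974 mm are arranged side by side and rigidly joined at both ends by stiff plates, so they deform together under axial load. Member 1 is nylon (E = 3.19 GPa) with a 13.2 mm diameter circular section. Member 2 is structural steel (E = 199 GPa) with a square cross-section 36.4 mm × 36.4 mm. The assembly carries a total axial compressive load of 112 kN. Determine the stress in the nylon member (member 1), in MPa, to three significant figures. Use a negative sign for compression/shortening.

-1.35 MPa

A_1 = 136.8 mm².
A_2 = 1325 mm².
Equal strain + equilibrium ⇒ each member carries load in proportion to AE: A₁E₁ = 436500 N, A₂E₂ = 263700000 N, ΣAE = 264100000 N.
σ₁ = P·E₁/ΣAE = -112000·3190/264100000 = -1.353 MPa.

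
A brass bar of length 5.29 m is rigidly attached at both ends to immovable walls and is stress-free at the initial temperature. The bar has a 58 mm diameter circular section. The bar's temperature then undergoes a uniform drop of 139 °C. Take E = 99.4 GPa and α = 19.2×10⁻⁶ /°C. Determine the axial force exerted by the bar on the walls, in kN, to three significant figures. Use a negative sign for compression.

701 kN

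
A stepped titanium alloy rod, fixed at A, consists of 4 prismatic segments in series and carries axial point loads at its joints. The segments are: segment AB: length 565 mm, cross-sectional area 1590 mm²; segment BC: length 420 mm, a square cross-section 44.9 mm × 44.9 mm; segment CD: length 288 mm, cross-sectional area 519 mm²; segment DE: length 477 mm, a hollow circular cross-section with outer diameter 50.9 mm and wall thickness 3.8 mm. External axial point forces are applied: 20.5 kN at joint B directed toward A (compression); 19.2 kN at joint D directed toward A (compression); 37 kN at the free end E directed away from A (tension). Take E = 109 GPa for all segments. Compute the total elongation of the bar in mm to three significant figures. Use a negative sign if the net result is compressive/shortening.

Internal axial forces (sectioning from the free end, tension +): N_DE = 37 kN, N_CD = 17.8 kN, N_BC = 17.8 kN, N_AB = -2.7 kN.
A_BC = 2016 mm².
A_DE = 562.3 mm².
δ_AB = -2700·565/(1590·109000) = -0.008802 mm
δ_BC = 17800·420/(2016·109000) = 0.03402 mm
δ_CD = 17800·288/(519·109000) = 0.09062 mm
δ_DE = 37000·477/(562.3·109000) = 0.288 mm
δ = Σδ_i = 0.4038 mm.

0.404 mm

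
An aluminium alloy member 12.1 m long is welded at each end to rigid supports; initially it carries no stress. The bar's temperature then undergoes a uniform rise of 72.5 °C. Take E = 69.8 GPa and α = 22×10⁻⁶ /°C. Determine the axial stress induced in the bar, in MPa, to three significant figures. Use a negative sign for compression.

-111 MPa

Free thermal expansion αLΔT = 22e-6 · 12100 · 72.5 = 19.3 mm.
The walls impose strain ε = −(19.3)/12100 = -1.5950e-03; σ = Eε = 69800 · -1.5950e-03 = -111.3 MPa.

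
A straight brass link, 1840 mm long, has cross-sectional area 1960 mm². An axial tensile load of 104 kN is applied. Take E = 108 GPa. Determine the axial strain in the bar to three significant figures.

4.91e-04

σ = N/A = 53.06 MPa; ε = σ/E = 53.06/108000 = 4.913e-04.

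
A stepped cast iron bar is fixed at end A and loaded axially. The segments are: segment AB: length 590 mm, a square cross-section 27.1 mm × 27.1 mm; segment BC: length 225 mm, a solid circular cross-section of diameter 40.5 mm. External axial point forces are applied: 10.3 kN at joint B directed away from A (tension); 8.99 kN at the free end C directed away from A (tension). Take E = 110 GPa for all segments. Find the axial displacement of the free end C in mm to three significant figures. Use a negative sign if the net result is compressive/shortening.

0.155 mm

Internal axial forces (sectioning from the free end, tension +): N_BC = 8.99 kN, N_AB = 19.29 kN.
A_AB = 734.4 mm².
A_BC = 1288 mm².
δ_AB = 19290·590/(734.4·110000) = 0.1409 mm
δ_BC = 8990·225/(1288·110000) = 0.01427 mm
δ = Σδ_i = 0.1552 mm.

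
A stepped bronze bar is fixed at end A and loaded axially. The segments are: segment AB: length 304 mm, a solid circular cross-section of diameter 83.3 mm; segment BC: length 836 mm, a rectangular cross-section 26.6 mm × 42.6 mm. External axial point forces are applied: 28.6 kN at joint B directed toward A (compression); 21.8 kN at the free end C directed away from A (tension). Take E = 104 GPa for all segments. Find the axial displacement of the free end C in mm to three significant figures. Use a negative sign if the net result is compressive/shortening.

Internal axial forces (sectioning from the free end, tension +): N_BC = 21.8 kN, N_AB = -6.8 kN.
A_AB = 5450 mm².
A_BC = 1133 mm².
δ_AB = -6800·304/(5450·104000) = -0.003647 mm
δ_BC = 21800·836/(1133·104000) = 0.1546 mm
δ = Σδ_i = 0.151 mm.

0.151 mm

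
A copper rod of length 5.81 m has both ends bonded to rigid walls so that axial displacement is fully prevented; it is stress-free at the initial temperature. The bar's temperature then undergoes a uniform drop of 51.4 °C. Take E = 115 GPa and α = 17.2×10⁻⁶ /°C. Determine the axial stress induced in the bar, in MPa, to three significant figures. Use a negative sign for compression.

Free thermal expansion αLΔT = 17.2e-6 · 5810 · -51.4 = -5.137 mm.
The walls impose strain ε = −(-5.137)/5810 = 8.8408e-04; σ = Eε = 115000 · 8.8408e-04 = 101.7 MPa.

102 MPa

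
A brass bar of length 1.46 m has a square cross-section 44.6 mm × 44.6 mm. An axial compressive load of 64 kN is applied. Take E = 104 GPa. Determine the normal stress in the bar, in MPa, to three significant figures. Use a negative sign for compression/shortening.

-32.2 MPa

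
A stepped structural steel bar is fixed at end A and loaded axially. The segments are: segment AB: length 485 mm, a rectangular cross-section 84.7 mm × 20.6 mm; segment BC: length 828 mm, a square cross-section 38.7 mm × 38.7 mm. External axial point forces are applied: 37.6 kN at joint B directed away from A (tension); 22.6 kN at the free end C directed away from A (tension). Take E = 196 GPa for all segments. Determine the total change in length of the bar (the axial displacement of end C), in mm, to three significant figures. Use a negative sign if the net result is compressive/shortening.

0.149 mm

Internal axial forces (sectioning from the free end, tension +): N_BC = 22.6 kN, N_AB = 60.2 kN.
A_AB = 1745 mm².
A_BC = 1498 mm².
δ_AB = 60200·485/(1745·196000) = 0.08538 mm
δ_BC = 22600·828/(1498·196000) = 0.06375 mm
δ = Σδ_i = 0.1491 mm.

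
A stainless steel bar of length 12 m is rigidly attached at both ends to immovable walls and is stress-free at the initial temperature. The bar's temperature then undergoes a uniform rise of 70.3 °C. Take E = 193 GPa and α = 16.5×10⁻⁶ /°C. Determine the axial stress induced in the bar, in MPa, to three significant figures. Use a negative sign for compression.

-224 MPa

Free thermal expansion αLΔT = 16.5e-6 · 12000 · 70.3 = 13.92 mm.
The walls impose strain ε = −(13.92)/12000 = -1.1599e-03; σ = Eε = 193000 · -1.1599e-03 = -223.9 MPa.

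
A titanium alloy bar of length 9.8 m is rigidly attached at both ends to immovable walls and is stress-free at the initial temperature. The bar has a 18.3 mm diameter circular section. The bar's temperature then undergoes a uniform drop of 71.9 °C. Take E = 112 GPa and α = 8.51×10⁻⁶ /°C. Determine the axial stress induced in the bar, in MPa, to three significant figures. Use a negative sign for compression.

Free thermal expansion αLΔT = 8.51e-6 · 9800 · -71.9 = -5.996 mm.
The walls impose strain ε = −(-5.996)/9800 = 6.1187e-04; σ = Eε = 112000 · 6.1187e-04 = 68.53 MPa.

68.5 MPa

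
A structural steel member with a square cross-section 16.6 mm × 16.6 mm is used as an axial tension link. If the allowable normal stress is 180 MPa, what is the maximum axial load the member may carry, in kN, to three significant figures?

49.6 kN

A = 275.6 mm².
P_max = σ_allow · A = 180 · 275.6 = 49600 N = 49.6 kN.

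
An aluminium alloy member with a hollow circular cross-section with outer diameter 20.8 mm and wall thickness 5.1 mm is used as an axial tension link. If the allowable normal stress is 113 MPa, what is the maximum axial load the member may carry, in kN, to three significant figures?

28.4 kN

A = 251.5 mm².
P_max = σ_allow · A = 113 · 251.5 = 28420 N = 28.42 kN.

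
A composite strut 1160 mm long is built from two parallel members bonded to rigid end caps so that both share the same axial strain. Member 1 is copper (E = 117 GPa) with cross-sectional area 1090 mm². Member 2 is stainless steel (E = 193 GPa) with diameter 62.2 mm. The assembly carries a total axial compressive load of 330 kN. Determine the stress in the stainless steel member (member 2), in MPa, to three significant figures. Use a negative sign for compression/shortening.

A_2 = 3039 mm².
Equal strain + equilibrium ⇒ each member carries load in proportion to AE: A₁E₁ = 127500000 N, A₂E₂ = 586400000 N, ΣAE = 714000000 N.
σ₂ = P·E₂/ΣAE = -330000·193000/714000000 = -89.2 MPa.

-89.2 MPa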